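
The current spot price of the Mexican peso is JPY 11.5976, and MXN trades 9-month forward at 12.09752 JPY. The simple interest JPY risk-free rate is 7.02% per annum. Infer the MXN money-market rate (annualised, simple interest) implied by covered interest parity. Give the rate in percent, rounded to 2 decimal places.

1.22%

T = 9/12 years.
F/S = 12.09752/11.5976 = 1.0431055 = (growth of JPY) / (growth of MXN).
The JPY side grows by 1 + 0.0702×9/12 = 1.052650.
So the MXN growth factor = 1.0091501.
r = (1.0091501 − 1)/(9/12) = 0.012200 → 1.22%.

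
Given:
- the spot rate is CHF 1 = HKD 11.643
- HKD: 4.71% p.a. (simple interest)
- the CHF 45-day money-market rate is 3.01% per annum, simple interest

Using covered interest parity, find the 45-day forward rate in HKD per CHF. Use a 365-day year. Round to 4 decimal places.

T = 45/365 years.
Growth of 1 HKD over T: 1 + 0.0471×45/365 = 1.00580685.
CHF growth factor: 1 + 0.0301×45/365 = 1.00371096.
CIP: F = S · (grow HKD)/(grow CHF) = 11.643 × 1.00580685/1.00371096 = 11.667312 HKD per CHF.

11.6673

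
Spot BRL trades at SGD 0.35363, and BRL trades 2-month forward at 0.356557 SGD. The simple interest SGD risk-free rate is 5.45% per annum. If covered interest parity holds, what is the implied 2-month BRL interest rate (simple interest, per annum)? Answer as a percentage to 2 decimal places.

0.48%

T = 2/12 years.
CIP gives F = S · g_SGD/g_BRL, so g_SGD/g_BRL = 0.356557/0.35363 = 1.0082770.
SGD growth factor: 1 + 0.0545×2/12 = 1.0090833.
So the BRL growth factor = 1.0007997.
(1.0007997 − 1)/T = 0.004798, i.e. 0.48%.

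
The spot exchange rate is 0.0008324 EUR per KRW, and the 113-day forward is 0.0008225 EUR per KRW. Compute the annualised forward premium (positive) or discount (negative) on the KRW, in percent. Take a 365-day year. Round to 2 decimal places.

T = 113/365 years.
(F − S)/S = (0.0008225 − 0.0008324)/0.0008324 = -0.0118933.
Per annum: -0.0118933 / (113/365) = -0.038416 = -3.84%.

-3.84%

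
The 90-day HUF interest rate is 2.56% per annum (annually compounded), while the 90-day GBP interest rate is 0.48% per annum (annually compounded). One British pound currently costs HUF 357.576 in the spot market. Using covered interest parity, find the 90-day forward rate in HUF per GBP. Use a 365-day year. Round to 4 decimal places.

T = 90/365 years.
HUF accumulates by (1 + 0.0256)^(90/365) = 1.006252349.
Growth of 1 GBP over T: (1 + 0.0048)^(90/365) = 1.001181427.
So F = 357.576 × 1.006252349 / 1.001181427 = 359.387100 (HUF/GBP).

359.3871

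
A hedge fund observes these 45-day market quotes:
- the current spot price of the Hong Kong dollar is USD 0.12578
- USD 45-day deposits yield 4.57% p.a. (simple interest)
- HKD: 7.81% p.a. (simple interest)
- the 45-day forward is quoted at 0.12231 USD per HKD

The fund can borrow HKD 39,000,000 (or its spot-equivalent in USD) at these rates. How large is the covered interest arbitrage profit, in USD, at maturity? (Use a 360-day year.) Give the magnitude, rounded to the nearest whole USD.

USD 116,784

T = 45/360 years.
Invest the HKD and cover forward: 39,000,000 × 1.0097625 × 0.12231 = USD 4,816,658.00.
Convert at spot and invest in USD: 39,000,000 × 0.12578 × 1.0057125 = USD 4,933,442.21.
The quoted forward undervalues HKD, so borrow HKD, convert to USD at spot, deposit the USD at 4.57%, and buy HKD forward at 0.12231 to cover the loan.
Arbitrage profit = |4,816,658.00 − 4,933,442.21| = USD 116,784.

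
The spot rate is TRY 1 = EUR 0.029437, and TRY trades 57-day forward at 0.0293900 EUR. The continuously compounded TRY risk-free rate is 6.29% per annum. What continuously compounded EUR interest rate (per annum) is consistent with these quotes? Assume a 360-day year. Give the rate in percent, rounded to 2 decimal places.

T = 57/360 years.
F/S = 0.02939/0.029437 = 0.9984034 = (growth of EUR) / (growth of TRY).
TRY growth factor: e^(0.0629×57/360) = 1.0100089.
That pins the EUR growth at 1.0083963.
r = ln(1.0083963)/(57/360) = 0.052808 → 5.28%.

5.28%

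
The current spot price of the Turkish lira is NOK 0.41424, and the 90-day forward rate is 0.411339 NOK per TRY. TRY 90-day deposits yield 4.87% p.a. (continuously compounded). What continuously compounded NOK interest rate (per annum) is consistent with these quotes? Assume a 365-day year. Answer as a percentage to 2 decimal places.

2.02%

T = 90/365 years.
F/S = 0.411339/0.41424 = 0.9929968 = (growth of NOK) / (growth of TRY).
The TRY side grows by e^(0.0487×90/365) = 1.0120806.
That pins the NOK growth at 1.0049928.
r = ln(1.0049928)/(90/365) = 0.020198 → 2.02%.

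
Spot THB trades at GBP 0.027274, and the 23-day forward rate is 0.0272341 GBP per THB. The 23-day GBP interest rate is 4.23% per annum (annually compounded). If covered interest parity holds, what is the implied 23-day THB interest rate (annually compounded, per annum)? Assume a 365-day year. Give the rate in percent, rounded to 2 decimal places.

T = 23/365 years.
By CIP, F/S equals the GBP-to-THB growth ratio: 0.0272341/0.027274 = 0.9985371.
GBP growth factor: (1 + 0.0423)^(23/365) = 1.0026141.
That pins the THB growth at 1.004083.
r = 1.004083^(365/23) − 1 = 0.066800 → 6.68%.

6.68%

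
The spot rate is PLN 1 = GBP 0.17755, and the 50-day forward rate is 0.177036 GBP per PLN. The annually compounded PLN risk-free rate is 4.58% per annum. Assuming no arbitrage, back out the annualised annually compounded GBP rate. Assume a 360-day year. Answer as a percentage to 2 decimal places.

2.42%

T = 50/360 years.
F/S = 0.177036/0.17755 = 0.9971050 = (growth of GBP) / (growth of PLN).
The PLN side grows by (1 + 0.0458)^(50/360) = 1.0062391.
Hence g_GBP = 1.003326.
r = 1.003326^(360/50) − 1 = 0.024196 → 2.42%.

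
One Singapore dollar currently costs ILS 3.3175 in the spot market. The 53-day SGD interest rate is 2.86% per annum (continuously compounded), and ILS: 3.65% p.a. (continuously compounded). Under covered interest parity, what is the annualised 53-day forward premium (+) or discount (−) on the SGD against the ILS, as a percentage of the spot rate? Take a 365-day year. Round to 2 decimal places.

T = 53/365 years.
CIP forward (ILS per SGD) = 3.3175 × 1.0053141/1.0041615 = 3.3213079.
(F − S)/S ÷ T = (3.3213079 − 3.3175)/3.3175/(53/365) = 0.007905 → 0.79%.

+0.79%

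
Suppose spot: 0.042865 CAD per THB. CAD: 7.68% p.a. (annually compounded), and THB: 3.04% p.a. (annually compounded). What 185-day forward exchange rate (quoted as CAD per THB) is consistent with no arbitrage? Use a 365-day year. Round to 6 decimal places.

0.043833

T = 185/365 years.
Growth of 1 CAD over T: (1 + 0.0768)^(185/365) = 1.0382158.
THB growth factor: (1 + 0.0304)^(185/365) = 1.0152944.
CIP: F = S · (grow CAD)/(grow THB) = 0.042865 × 1.0382158/1.0152944 = 0.04383273 CAD per THB.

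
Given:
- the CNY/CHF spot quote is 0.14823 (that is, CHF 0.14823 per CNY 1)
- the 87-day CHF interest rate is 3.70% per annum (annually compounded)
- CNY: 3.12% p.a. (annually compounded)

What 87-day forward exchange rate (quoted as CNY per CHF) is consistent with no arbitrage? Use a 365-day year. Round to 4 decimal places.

T = 87/365 years.
CHF growth factor: (1 + 0.0370)^(87/365) = 1.0086975.
Growth of 1 CNY over T: (1 + 0.0312)^(87/365) = 1.0073499.
Forward (CHF per CNY) = 0.14823 × 1.0086975 / 1.0073499 = 0.1484283.
Quoted the other way: 1/0.1484283 = 6.7373 CNY per CHF.

6.7373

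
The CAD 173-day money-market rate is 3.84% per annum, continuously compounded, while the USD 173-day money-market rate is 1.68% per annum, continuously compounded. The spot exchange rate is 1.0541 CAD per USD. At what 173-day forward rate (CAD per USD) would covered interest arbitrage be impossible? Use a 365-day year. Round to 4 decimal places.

T = 173/365 years.
CAD accumulates by e^(0.0384×173/365) = 1.0183672.
USD growth factor: e^(0.0168×173/365) = 1.0079945.
Forward (CAD per USD) = 1.0541 × 1.0183672 / 1.0079945 = 1.064947.

1.0649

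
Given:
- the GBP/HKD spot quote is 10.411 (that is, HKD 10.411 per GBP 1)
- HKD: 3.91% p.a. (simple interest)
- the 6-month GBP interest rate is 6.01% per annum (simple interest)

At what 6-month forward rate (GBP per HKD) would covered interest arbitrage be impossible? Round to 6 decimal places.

0.097041

T = 6/12 years.
Growth of 1 HKD over T: 1 + 0.0391×6/12 = 1.019550.
GBP growth factor: 1 + 0.0601×6/12 = 1.030050.
Forward (HKD per GBP) = 10.411 × 1.019550 / 1.030050 = 10.30487.
Quoted the other way: 1/10.30487 = 0.097041 GBP per HKD.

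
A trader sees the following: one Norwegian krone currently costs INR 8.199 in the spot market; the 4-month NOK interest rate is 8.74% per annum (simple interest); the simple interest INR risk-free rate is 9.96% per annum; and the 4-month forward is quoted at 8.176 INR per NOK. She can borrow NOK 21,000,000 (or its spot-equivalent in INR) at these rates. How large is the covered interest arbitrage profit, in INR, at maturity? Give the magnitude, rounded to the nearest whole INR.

INR 1,197,266

T = 4/12 years.
Keep in NOK, deliver into the forward: 21,000,000·1.02913333333·8.176 = INR 176,698,076.80.
Swap to INR now, deposit: 21,000,000·8.199·1.033200 = INR 177,895,342.80.
The quoted forward undervalues NOK, so borrow NOK, convert to INR at spot, deposit the INR at 9.96%, and buy NOK forward at 8.176 to cover the loan.
Profit = 177,895,342.80 − 176,698,076.80 = INR 1,197,266.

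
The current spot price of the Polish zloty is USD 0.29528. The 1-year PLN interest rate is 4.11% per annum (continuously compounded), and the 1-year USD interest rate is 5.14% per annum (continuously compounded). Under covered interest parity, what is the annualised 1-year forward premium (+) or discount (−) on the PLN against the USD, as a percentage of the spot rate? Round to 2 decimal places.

T = 1 year.
CIP forward (USD per PLN) = 0.29528 × 1.0527439/1.0419563 = 0.29833710.
Annualised premium = (F − S)/S × (1/T) = (0.29833710 − 0.29528)/0.29528 ÷ 1 = 1.04%.

+1.04%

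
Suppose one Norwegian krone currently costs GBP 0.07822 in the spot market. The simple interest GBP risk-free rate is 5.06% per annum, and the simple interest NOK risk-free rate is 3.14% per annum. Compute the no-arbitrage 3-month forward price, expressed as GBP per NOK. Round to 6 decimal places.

T = 3/12 years.
Growth of 1 GBP over T: 1 + 0.0506×3/12 = 1.012650.
NOK growth factor: 1 + 0.0314×3/12 = 1.007850.
Forward (GBP per NOK) = 0.07822 × 1.012650 / 1.007850 = 0.07859253.

0.078593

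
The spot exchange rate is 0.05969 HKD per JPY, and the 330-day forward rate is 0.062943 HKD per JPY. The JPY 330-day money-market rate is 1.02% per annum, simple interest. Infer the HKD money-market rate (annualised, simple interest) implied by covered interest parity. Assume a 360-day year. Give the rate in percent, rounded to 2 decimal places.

T = 330/360 years.
F/S = 0.062943/0.05969 = 1.0544982 = (growth of HKD) / (growth of JPY).
The JPY side grows by 1 + 0.0102×330/360 = 1.009350.
So the HKD growth factor = 1.0643578.
r = (1.0643578 − 1)/(330/360) = 0.070209 → 7.02%.

7.02%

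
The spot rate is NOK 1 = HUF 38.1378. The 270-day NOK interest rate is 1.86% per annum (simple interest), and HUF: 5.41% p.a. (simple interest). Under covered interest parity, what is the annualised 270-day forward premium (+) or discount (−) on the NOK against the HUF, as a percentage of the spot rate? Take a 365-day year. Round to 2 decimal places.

T = 270/365 years.
F = S · g_HUF/g_NOK = 38.1378 × 1.0400192/1.0137589 = 39.1257174.
(F − S)/S ÷ T = (39.1257174 − 38.1378)/38.1378/(270/365) = 0.035018 → 3.50%.

+3.50%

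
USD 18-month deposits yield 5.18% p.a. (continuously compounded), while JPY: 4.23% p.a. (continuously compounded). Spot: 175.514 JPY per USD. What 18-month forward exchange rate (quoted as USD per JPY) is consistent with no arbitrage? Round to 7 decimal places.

T = 18/12 years.
JPY accumulates by e^(0.0423×18/12) = 1.0655062.
Growth of 1 USD over T: e^(0.0518×18/12) = 1.0807984.
Forward (JPY per USD) = 175.514 × 1.0655062 / 1.0807984 = 173.0307.
Invert for USD per JPY: 1 / 173.0307 = 0.0057793.

0.0057793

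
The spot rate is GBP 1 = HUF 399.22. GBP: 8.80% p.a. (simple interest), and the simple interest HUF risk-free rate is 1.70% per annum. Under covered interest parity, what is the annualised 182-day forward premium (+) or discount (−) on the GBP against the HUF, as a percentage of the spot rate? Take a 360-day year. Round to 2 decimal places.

T = 182/360 years.
CIP forward (HUF per GBP) = 399.22 × 1.0085944/1.0444889 = 385.50056.
Annualised premium = (F − S)/S × (1/T) = (385.50056 − 399.22)/399.22 ÷ (182/360) = -6.80%.

-6.80%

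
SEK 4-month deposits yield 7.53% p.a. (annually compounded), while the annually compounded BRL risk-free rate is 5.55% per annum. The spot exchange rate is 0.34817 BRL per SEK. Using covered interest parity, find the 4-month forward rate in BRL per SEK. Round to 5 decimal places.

0.34602

T = 4/12 years.
BRL growth factor: (1 + 0.0555)^(4/12) = 1.0181679.
SEK accumulates by (1 + 0.0753)^(4/12) = 1.0244951.
Forward (BRL per SEK) = 0.34817 × 1.0181679 / 1.0244951 = 0.3460197.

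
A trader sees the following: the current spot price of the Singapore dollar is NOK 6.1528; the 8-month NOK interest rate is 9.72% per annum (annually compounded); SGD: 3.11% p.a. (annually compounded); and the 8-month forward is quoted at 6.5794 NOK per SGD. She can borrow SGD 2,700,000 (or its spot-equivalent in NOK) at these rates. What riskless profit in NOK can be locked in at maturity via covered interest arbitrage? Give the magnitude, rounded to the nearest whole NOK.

NOK 458,484

T = 8/12 years.
Invest the SGD and cover forward: 2,700,000 × 1.0206273246 × 6.5794 = NOK 18,130,811.63.
Convert at spot and invest in NOK: 2,700,000 × 6.1528 × 1.063793174 = NOK 17,672,327.93.
The quoted forward overvalues SGD, so borrow NOK, buy SGD at spot, deposit the SGD at 3.11%, and sell the proceeds forward at 6.5794.
The gap between the two covered legs is NOK 458,484.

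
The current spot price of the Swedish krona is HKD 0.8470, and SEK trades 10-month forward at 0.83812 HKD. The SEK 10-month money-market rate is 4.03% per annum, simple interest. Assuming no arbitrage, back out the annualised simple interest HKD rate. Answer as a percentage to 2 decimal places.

2.73%

T = 10/12 years.
F/S = 0.83812/0.847 = 0.9895159 = (growth of HKD) / (growth of SEK).
The SEK side grows by 1 + 0.0403×10/12 = 1.0335833.
That pins the HKD growth at 1.0227471.
(1.0227471 − 1)/T = 0.027297, i.e. 2.73%.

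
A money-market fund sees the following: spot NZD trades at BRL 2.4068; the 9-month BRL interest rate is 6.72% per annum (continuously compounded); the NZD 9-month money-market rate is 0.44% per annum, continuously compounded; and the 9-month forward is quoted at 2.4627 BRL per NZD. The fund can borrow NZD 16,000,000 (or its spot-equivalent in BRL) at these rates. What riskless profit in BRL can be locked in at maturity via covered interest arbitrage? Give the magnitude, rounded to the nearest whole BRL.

T = 9/12 years.
Route A — deposit NZD, sell forward: 16,000,000 × 1.003305451 × 2.4627 = BRL 39,533,445.35.
Route B — convert at spot, deposit BRL: 16,000,000 × 2.4068 × 1.0516916889 = BRL 40,499,384.91.
The quoted forward undervalues NZD, so borrow NZD, convert to BRL at spot, deposit the BRL at 6.72%, and buy NZD forward at 2.4627 to cover the loan.
The gap between the two covered legs is BRL 965,940.

BRL 965,940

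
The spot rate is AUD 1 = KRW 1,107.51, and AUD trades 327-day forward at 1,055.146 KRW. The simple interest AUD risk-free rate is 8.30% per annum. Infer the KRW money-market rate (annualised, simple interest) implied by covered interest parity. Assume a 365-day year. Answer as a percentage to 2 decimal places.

2.63%

T = 327/365 years.
By CIP, F/S equals the KRW-to-AUD growth ratio: 1055.146/1107.51 = 0.9527192.
AUD growth factor: 1 + 0.0830×327/365 = 1.0743589.
That pins the KRW growth at 1.0235624.
r = (1.0235624 − 1)/(327/365) = 0.026301 → 2.63%.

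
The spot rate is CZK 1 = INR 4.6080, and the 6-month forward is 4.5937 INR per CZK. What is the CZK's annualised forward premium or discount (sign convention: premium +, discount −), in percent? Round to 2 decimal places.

-0.62%

T = 6/12 years.
(F − S)/S = (4.5937 − 4.608)/4.608 = -0.0031033.
×(1/T) gives -0.62% p.a.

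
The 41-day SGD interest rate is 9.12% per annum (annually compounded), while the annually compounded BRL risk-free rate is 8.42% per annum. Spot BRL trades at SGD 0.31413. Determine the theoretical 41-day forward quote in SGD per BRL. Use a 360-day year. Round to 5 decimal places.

T = 41/360 years.
SGD growth factor: (1 + 0.0912)^(41/360) = 1.0099896.
BRL growth factor: (1 + 0.0842)^(41/360) = 1.0092496.
So F = 0.31413 × 1.0099896 / 1.0092496 = 0.3143603 (SGD/BRL).

0.31436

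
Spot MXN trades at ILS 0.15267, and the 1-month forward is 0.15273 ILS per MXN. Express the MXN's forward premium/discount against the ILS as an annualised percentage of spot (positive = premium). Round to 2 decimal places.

T = 1/12 years.
MXN trades forward at +0.03930% vs spot over the period.
Annualise by dividing by T: 0.0003930 / (1/12) = 0.004716 → 0.47%.

+0.47%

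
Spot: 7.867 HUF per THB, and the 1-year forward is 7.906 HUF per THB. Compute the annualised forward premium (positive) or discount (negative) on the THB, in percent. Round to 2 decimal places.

+0.50%

T = 1 year.
THB trades forward at +0.49574% vs spot over the period.
Annualise by dividing by T: 0.0049574 / 1 = 0.004957 → 0.50%.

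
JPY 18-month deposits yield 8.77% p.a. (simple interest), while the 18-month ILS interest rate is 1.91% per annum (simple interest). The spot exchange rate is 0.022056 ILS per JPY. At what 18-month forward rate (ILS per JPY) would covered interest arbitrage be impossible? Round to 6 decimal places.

T = 18/12 years.
Growth of 1 ILS over T: 1 + 0.0191×18/12 = 1.028650.
JPY accumulates by 1 + 0.0877×18/12 = 1.131550.
Forward (ILS per JPY) = 0.022056 × 1.028650 / 1.131550 = 0.02005029.

0.020050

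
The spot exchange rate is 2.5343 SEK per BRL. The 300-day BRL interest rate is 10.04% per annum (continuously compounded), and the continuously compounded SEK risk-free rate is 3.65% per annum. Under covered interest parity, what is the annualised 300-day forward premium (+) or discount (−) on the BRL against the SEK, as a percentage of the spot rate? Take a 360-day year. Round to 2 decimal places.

-6.22%

T = 300/360 years.
F = S · g_SEK/g_BRL = 2.5343 × 1.030884/1.0872664 = 2.4028787.
(F − S)/S ÷ T = (2.4028787 − 2.5343)/2.5343/(300/360) = -0.062228 → -6.22%.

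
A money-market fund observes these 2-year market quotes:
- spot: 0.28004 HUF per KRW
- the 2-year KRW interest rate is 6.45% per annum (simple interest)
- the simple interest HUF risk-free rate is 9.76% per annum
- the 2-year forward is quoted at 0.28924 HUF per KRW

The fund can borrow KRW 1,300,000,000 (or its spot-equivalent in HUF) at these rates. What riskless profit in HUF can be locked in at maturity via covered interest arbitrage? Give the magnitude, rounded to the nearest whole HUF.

HUF 10,597,402

T = 2 years.
Keep in KRW, deliver into the forward: 1,300,000,000·1.129000·0.28924 = HUF 424,517,548.00.
Swap to HUF now, deposit: 1,300,000,000·0.28004·1.195200 = HUF 435,114,950.40.
The quoted forward undervalues KRW, so borrow KRW, convert to HUF at spot, deposit the HUF at 9.76%, and buy KRW forward at 0.28924 to cover the loan.
Arbitrage profit = |424,517,548.00 − 435,114,950.40| = HUF 10,597,402.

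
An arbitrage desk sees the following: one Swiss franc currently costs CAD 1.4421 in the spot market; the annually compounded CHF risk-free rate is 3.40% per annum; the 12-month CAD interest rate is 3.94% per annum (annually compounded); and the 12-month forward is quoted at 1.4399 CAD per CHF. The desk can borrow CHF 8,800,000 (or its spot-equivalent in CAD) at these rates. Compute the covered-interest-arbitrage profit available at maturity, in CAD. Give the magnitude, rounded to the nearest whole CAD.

T = 1 year.
Invest the CHF and cover forward: 8,800,000 × 1.034000 × 1.4399 = CAD 13,101,938.08.
Convert at spot and invest in CAD: 8,800,000 × 1.4421 × 1.039400 = CAD 13,190,484.91.
The quoted forward undervalues CHF, so borrow CHF, convert to CAD at spot, deposit the CAD at 3.94%, and buy CHF forward at 1.4399 to cover the loan.
Profit = 13,190,484.91 − 13,101,938.08 = CAD 88,547.

CAD 88,547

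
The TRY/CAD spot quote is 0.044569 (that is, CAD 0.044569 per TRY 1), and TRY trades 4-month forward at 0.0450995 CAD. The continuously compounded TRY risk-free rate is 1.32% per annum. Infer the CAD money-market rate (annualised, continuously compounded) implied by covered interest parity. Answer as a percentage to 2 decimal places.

4.87%

T = 4/12 years.
By CIP, F/S equals the CAD-to-TRY growth ratio: 0.0450995/0.044569 = 1.0119029.
The TRY side grows by e^(0.0132×4/12) = 1.0044097.
Hence g_CAD = 1.0163651.
r = ln(1.0163651)/(4/12) = 0.048698 → 4.87%.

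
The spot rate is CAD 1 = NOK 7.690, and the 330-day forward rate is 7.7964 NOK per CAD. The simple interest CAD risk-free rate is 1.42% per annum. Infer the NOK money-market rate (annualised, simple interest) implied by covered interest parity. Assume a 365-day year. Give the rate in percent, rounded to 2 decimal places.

2.97%

T = 330/365 years.
By CIP, F/S equals the NOK-to-CAD growth ratio: 7.7964/7.69 = 1.0138362.
CAD growth factor: 1 + 0.0142×330/365 = 1.0128384.
So the NOK growth factor = 1.0268522.
r = (1.0268522 − 1)/(330/365) = 0.029700 → 2.97%.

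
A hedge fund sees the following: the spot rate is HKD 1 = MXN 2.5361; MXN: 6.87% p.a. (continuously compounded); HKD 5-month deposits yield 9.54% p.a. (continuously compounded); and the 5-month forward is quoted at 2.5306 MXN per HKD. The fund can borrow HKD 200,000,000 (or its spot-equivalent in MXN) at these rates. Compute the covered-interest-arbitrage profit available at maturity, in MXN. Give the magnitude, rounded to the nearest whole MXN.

T = 5/12 years.
Invest the HKD and cover forward: 200,000,000 × 1.04055060402 × 2.5306 = MXN 526,643,471.71.
Convert at spot and invest in MXN: 200,000,000 × 2.5361 × 1.02903863262 = MXN 521,948,975.24.
The quoted forward overvalues HKD, so borrow MXN, buy HKD at spot, deposit the HKD at 9.54%, and sell the proceeds forward at 2.5306.
Profit = 526,643,471.71 − 521,948,975.24 = MXN 4,694,496.

MXN 4,694,496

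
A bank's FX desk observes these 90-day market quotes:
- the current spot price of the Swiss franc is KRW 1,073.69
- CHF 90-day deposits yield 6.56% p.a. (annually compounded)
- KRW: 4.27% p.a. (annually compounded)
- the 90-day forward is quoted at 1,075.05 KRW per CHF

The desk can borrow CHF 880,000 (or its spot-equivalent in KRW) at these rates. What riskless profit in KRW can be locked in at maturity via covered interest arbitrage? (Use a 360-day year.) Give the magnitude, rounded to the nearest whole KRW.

KRW 6,415,581

T = 90/360 years.
Keep in CHF, deliver into the forward: 880,000·1.0160113346·1075.05 = KRW 961,191,427.03.
Swap to KRW now, deposit: 880,000·1073.69·1.01050820311 = KRW 954,775,846.29.
The quoted forward overvalues CHF, so borrow KRW, buy CHF at spot, deposit the CHF at 6.56%, and sell the proceeds forward at 1,075.05.
Arbitrage profit = |961,191,427.03 − 954,775,846.29| = KRW 6,415,581.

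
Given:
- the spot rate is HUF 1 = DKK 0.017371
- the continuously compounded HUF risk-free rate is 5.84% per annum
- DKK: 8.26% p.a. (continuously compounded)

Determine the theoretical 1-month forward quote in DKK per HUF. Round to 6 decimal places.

T = 1/12 years.
DKK growth factor: e^(0.0826×1/12) = 1.0069071.
HUF accumulates by e^(0.0584×1/12) = 1.0048785.
Forward (DKK per HUF) = 0.017371 × 1.0069071 / 1.0048785 = 0.01740607.

0.017406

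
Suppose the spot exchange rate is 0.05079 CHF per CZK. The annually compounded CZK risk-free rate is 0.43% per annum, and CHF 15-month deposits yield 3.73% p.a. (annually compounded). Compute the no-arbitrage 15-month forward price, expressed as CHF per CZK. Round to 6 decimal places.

T = 15/12 years.
CHF growth factor: (1 + 0.0373)^(15/12) = 1.0468404.
CZK accumulates by (1 + 0.0043)^(15/12) = 1.0053779.
Forward (CHF per CZK) = 0.05079 × 1.0468404 / 1.0053779 = 0.05288462.

0.052885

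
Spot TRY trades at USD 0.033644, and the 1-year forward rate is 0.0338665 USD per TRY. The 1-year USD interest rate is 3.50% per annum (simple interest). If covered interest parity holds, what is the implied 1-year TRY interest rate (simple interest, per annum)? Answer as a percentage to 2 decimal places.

2.82%

T = 1 year.
F/S = 0.0338665/0.033644 = 1.0066134 = (growth of USD) / (growth of TRY).
USD growth factor: 1 + 0.0350×1 = 1.035000.
Hence g_TRY = 1.0282001.
(1.0282001 − 1)/T = 0.028200, i.e. 2.82%.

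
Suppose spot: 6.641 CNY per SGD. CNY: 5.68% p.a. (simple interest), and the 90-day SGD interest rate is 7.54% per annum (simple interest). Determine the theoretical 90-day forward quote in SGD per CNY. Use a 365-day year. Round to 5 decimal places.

T = 90/365 years.
CNY growth factor: 1 + 0.0568×90/365 = 1.0140055.
SGD accumulates by 1 + 0.0754×90/365 = 1.0185918.
Forward (CNY per SGD) = 6.641 × 1.0140055 / 1.0185918 = 6.611098.
Invert for SGD per CNY: 1 / 6.611098 = 0.15126.

0.15126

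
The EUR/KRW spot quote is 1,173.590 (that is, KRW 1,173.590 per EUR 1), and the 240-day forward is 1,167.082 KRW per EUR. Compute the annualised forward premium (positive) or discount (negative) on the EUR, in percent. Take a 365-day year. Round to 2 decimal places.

-0.84%

T = 240/365 years.
(F − S)/S = (1167.082 − 1173.59)/1173.59 = -0.0055454.
Annualise by dividing by T: -0.0055454 / (240/365) = -0.008434 → -0.84%.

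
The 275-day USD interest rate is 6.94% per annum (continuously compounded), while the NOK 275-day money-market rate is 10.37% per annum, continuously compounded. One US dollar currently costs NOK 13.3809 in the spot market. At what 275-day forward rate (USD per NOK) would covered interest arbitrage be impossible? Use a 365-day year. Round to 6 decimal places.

0.072827

T = 275/365 years.
NOK accumulates by e^(0.1037×275/365) = 1.0812634.
USD accumulates by e^(0.0694×275/365) = 1.0536788.
So F = 13.3809 × 1.0812634 / 1.0536788 = 13.73120 (NOK/USD).
Quoted the other way: 1/13.73120 = 0.072827 USD per NOK.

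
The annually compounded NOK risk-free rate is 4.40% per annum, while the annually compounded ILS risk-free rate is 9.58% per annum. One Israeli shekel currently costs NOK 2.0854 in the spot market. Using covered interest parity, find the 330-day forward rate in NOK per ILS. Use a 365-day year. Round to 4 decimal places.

1.9961

T = 330/365 years.
NOK growth factor: (1 + 0.0440)^(330/365) = 1.0396982.
ILS accumulates by (1 + 0.0958)^(330/365) = 1.0862291.
Forward (NOK per ILS) = 2.0854 × 1.0396982 / 1.0862291 = 1.996068.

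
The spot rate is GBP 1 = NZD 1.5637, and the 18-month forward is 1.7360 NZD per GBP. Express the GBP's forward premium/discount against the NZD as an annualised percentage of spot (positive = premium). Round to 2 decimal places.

T = 18/12 years.
Period premium: (1.7360 − 1.5637)/1.5637 = 0.1101874.
Annualise by dividing by T: 0.1101874 / (18/12) = 0.073458 → 7.35%.

+7.35%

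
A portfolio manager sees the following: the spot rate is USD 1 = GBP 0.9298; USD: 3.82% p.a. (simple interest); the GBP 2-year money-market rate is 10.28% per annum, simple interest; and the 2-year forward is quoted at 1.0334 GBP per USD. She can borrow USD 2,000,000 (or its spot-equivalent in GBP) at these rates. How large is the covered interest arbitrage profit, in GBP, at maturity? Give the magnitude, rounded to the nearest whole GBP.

GBP 17,230

T = 2 years.
Keep in USD, deliver into the forward: 2,000,000·1.076400·1.0334 = GBP 2,224,703.52.
Swap to GBP now, deposit: 2,000,000·0.9298·1.205600 = GBP 2,241,933.76.
The quoted forward undervalues USD, so borrow USD, convert to GBP at spot, deposit the GBP at 10.28%, and buy USD forward at 1.0334 to cover the loan.
The gap between the two covered legs is GBP 17,230.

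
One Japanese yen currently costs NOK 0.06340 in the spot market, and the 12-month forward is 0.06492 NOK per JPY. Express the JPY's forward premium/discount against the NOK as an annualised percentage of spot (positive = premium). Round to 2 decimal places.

T = 1 year.
(F − S)/S = (0.06492 − 0.0634)/0.0634 = 0.0239748.
Per annum: 0.0239748 / 1 = 0.023975 = 2.40%.

+2.40%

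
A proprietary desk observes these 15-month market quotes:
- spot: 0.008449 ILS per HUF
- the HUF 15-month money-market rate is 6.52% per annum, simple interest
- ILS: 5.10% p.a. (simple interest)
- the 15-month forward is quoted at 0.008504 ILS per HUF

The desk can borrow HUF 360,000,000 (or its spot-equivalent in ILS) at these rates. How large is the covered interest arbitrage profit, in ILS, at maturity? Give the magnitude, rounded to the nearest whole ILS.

T = 15/12 years.
Keep in HUF, deliver into the forward: 360,000,000·1.081500·0.008504 = ILS 3,310,947.36.
Swap to ILS now, deposit: 360,000,000·0.008449·1.063750 = ILS 3,235,544.55.
The quoted forward overvalues HUF, so borrow ILS, buy HUF at spot, deposit the HUF at 6.52%, and sell the proceeds forward at 0.008504.
Arbitrage profit = |3,310,947.36 − 3,235,544.55| = ILS 75,403.

ILS 75,403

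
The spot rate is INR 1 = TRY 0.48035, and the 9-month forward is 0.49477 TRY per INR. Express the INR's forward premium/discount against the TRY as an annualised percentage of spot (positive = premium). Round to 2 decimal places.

T = 9/12 years.
INR trades forward at +3.00198% vs spot over the period.
Annualise by dividing by T: 0.0300198 / (9/12) = 0.040026 → 4.00%.

+4.00%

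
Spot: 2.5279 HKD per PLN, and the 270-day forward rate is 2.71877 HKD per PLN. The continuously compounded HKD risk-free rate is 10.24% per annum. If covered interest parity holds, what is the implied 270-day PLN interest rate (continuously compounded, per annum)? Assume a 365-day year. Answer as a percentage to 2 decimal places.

T = 270/365 years.
By CIP, F/S equals the HKD-to-PLN growth ratio: 2.71877/2.5279 = 1.0755054.
HKD growth factor: e^(0.1024×270/365) = 1.0786907.
So the PLN growth factor = 1.0029617.
r = ln(1.0029617)/(270/365) = 0.003998 → 0.40%.

0.40%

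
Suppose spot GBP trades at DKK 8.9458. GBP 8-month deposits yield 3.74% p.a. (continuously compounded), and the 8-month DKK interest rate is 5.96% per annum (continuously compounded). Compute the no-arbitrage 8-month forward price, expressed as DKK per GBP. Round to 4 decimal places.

9.0792

T = 8/12 years.
DKK accumulates by e^(0.0596×8/12) = 1.0405333.
GBP growth factor: e^(0.0374×8/12) = 1.0252468.
CIP: F = S · (grow DKK)/(grow GBP) = 8.9458 × 1.0405333/1.0252468 = 9.079182 DKK per GBP.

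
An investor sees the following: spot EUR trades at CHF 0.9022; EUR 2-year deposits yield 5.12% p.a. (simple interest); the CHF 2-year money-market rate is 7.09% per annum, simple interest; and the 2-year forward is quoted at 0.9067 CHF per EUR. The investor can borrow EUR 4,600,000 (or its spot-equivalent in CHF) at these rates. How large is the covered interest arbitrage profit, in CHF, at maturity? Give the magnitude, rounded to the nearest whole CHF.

CHF 140,695

T = 2 years.
Invest the EUR and cover forward: 4,600,000 × 1.102400 × 0.9067 = CHF 4,597,911.97.
Convert at spot and invest in CHF: 4,600,000 × 0.9022 × 1.141800 = CHF 4,738,607.02.
The quoted forward undervalues EUR, so borrow EUR, convert to CHF at spot, deposit the CHF at 7.09%, and buy EUR forward at 0.9067 to cover the loan.
The gap between the two covered legs is CHF 140,695.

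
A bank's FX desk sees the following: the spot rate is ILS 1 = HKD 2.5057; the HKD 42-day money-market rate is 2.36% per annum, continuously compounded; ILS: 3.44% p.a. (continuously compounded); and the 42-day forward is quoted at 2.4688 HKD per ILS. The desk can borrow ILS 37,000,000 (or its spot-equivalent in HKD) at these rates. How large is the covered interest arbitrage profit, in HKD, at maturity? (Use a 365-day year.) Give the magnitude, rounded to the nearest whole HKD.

HKD 1,255,114

T = 42/365 years.
Keep in ILS, deliver into the forward: 37,000,000·1.0039662008·2.4688 = HKD 91,707,894.99.
Swap to HKD now, deposit: 37,000,000·2.5057·1.0027193071 = HKD 92,963,009.41.
The quoted forward undervalues ILS, so borrow ILS, convert to HKD at spot, deposit the HKD at 2.36%, and buy ILS forward at 2.4688 to cover the loan.
Arbitrage profit = |91,707,894.99 − 92,963,009.41| = HKD 1,255,114.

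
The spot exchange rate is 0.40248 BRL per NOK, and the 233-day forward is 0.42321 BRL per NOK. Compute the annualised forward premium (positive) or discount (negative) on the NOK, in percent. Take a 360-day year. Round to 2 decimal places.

T = 233/360 years.
Period premium: (0.42321 − 0.40248)/0.40248 = 0.0515057.
Annualise by dividing by T: 0.0515057 / (233/360) = 0.079580 → 7.96%.

+7.96%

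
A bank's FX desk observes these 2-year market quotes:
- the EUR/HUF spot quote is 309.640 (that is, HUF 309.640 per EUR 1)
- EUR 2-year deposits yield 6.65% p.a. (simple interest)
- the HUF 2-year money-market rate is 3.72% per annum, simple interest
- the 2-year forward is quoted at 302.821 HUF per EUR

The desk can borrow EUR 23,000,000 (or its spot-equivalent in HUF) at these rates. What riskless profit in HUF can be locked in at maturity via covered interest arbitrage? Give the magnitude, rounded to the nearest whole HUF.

T = 2 years.
Route A — deposit EUR, sell forward: 23,000,000 × 1.133000 × 302.821 = HUF 7,891,212,439.00.
Route B — convert at spot, deposit HUF: 23,000,000 × 309.640 × 1.074400 = HUF 7,651,575,968.00.
The quoted forward overvalues EUR, so borrow HUF, buy EUR at spot, deposit the EUR at 6.65%, and sell the proceeds forward at 302.821.
Arbitrage profit = |7,891,212,439.00 − 7,651,575,968.00| = HUF 239,636,471.

HUF 239,636,471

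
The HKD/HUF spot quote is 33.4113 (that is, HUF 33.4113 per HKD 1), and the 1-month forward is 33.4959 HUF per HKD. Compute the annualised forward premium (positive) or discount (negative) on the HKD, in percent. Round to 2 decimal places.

+3.04%

T = 1/12 years.
(F − S)/S = (33.4959 − 33.4113)/33.4113 = 0.0025321.
Annualise by dividing by T: 0.0025321 / (1/12) = 0.030385 → 3.04%.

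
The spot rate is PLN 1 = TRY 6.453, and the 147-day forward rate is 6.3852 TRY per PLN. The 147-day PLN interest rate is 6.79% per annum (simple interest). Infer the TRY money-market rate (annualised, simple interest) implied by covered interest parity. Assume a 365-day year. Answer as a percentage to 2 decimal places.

4.11%

T = 147/365 years.
F/S = 6.3852/6.453 = 0.9894933 = (growth of TRY) / (growth of PLN).
PLN growth factor: 1 + 0.0679×147/365 = 1.027346.
So the TRY growth factor = 1.016552.
r = (1.016552 − 1)/(147/365) = 0.041099 → 4.11%.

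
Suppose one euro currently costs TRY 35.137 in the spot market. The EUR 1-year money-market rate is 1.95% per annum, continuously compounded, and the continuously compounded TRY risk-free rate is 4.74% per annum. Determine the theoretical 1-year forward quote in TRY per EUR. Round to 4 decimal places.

T = 1 year.
TRY accumulates by e^(0.0474×1) = 1.04854134.
EUR accumulates by e^(0.0195×1) = 1.01969137.
So F = 35.137 × 1.04854134 / 1.01969137 = 36.131126 (TRY/EUR).

36.1311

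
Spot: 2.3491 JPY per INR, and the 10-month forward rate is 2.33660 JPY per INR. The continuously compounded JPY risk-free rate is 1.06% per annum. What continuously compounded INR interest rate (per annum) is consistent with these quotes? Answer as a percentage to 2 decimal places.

T = 10/12 years.
By CIP, F/S equals the JPY-to-INR growth ratio: 2.3366/2.3491 = 0.9946788.
The JPY side grows by e^(0.0106×10/12) = 1.0088725.
That pins the INR growth at 1.0142696.
Take logs: ln 1.0142696 / (10/12) = 0.017002, so 1.70%.

1.70%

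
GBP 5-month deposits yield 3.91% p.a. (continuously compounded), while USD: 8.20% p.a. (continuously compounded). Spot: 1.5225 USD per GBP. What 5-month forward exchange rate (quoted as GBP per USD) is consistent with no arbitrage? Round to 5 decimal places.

0.64518

T = 5/12 years.
USD accumulates by e^(0.0820×5/12) = 1.0347571.
Growth of 1 GBP over T: e^(0.0391×5/12) = 1.0164251.
Forward (USD per GBP) = 1.5225 × 1.0347571 / 1.0164251 = 1.549959.
Invert for GBP per USD: 1 / 1.549959 = 0.64518.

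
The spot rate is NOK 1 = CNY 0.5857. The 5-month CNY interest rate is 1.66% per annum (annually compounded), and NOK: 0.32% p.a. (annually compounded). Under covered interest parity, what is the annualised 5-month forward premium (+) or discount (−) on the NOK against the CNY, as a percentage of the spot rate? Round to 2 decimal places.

T = 5/12 years.
F = S · g_CNY/g_NOK = 0.5857 × 1.0068835/1.0013321 = 0.5889471.
Annualised premium = (F − S)/S × (1/T) = (0.5889471 − 0.5857)/0.5857 ÷ (5/12) = 1.33%.

+1.33%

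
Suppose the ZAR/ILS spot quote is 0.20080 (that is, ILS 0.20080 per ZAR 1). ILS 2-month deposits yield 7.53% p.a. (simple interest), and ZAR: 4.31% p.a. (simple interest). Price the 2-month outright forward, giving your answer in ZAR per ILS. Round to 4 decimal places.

T = 2/12 years.
Growth of 1 ILS over T: 1 + 0.0753×2/12 = 1.012550.
ZAR accumulates by 1 + 0.0431×2/12 = 1.0071833.
Forward (ILS per ZAR) = 0.2008 × 1.012550 / 1.0071833 = 0.2018699.
Quoted the other way: 1/0.2018699 = 4.9537 ZAR per ILS.

4.9537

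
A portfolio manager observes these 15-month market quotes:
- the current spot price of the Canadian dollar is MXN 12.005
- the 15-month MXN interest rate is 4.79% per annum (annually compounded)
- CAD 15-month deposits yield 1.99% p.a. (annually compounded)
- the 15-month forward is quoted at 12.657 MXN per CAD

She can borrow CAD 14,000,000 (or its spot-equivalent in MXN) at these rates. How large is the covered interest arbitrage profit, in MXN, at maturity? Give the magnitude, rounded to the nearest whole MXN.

T = 15/12 years.
Route A — deposit CAD, sell forward: 14,000,000 × 1.02493657138 × 12.657 = MXN 181,616,710.58.
Route B — convert at spot, deposit MXN: 14,000,000 × 12.005 × 1.06022929617 = MXN 178,192,737.81.
The quoted forward overvalues CAD, so borrow MXN, buy CAD at spot, deposit the CAD at 1.99%, and sell the proceeds forward at 12.657.
The gap between the two covered legs is MXN 3,423,973.

MXN 3,423,973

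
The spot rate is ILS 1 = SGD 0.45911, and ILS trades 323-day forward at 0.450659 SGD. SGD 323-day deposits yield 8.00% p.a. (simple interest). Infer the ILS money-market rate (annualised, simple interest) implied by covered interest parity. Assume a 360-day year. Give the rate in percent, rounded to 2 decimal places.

T = 323/360 years.
By CIP, F/S equals the SGD-to-ILS growth ratio: 0.450659/0.45911 = 0.9815926.
The SGD side grows by 1 + 0.0800×323/360 = 1.0717778.
Hence g_ILS = 1.0918764.
r = (1.0918764 − 1)/(323/360) = 0.102401 → 10.24%.

10.24%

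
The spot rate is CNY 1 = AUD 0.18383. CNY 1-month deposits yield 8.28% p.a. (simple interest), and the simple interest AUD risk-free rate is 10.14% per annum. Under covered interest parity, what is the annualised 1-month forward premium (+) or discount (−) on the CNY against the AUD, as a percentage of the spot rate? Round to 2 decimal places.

+1.85%

T = 1/12 years.
F = S · g_AUD/g_CNY = 0.18383 × 1.008450/1.006900 = 0.18411298.
(F − S)/S ÷ T = (0.18411298 − 0.18383)/0.18383/(1/12) = 0.018472 → 1.85%.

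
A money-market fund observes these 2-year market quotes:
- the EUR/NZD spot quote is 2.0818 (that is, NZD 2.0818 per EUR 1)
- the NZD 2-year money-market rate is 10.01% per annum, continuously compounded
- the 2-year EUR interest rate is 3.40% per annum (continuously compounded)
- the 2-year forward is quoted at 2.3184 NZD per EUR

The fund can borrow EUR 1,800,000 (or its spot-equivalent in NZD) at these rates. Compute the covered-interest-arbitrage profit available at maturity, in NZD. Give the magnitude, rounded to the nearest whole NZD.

T = 2 years.
Keep in EUR, deliver into the forward: 1,800,000·1.070365308·2.3184 = NZD 4,466,762.87.
Swap to NZD now, deposit: 1,800,000·2.0818·1.221647063 = NZD 4,577,804.74.
The quoted forward undervalues EUR, so borrow EUR, convert to NZD at spot, deposit the NZD at 10.01%, and buy EUR forward at 2.3184 to cover the loan.
The gap between the two covered legs is NZD 111,042.

NZD 111,042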